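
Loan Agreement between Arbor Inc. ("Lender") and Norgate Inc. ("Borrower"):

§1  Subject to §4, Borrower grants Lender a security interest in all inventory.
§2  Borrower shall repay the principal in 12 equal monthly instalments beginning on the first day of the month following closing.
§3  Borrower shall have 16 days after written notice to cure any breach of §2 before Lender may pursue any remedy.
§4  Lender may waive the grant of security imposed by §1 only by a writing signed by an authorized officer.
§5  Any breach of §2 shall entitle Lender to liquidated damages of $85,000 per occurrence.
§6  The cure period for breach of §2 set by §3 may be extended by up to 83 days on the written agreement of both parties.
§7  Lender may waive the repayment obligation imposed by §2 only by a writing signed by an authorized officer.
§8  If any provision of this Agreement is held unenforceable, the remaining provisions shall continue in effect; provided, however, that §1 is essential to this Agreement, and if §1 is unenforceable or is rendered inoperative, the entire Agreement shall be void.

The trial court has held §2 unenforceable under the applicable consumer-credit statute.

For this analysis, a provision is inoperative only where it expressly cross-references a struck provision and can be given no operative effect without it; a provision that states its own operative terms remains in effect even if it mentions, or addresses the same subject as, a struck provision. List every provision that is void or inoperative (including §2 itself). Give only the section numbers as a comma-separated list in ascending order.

§2 is struck. §3 merely fixes the cure period for breach of §2; with §2 gone it has nothing to operate on and falls away. §5 operates only by reference to §2, so it falls with §2. §7 operates only by reference to §2, so it falls with §2. §6 has no operative effect of its own apart from §3 and is therefore inoperative. §8 makes §1 an essential term, but §1 is unaffected, so the severability proviso in §8 preserves the remaining provisions. §1, §4, and §8 remain in effect.

2, 3, 5, 6, 7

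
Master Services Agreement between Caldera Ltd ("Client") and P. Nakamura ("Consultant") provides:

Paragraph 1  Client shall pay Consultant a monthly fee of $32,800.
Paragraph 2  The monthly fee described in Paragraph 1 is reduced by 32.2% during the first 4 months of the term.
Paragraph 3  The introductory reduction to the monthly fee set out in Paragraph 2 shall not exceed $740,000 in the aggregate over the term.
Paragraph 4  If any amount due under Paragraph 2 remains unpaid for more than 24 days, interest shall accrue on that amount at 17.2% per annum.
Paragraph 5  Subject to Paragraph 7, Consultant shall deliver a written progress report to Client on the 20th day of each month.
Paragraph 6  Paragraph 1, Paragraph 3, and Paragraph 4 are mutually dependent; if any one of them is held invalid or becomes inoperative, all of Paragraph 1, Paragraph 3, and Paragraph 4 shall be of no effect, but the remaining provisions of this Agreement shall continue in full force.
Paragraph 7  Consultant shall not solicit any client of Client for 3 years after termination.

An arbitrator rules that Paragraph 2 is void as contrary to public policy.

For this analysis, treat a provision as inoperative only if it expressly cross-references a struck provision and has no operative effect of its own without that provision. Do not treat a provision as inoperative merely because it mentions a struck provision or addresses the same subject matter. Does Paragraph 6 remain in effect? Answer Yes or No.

Paragraph 2 is struck. The whole of Paragraph 3 is the aggregate cap on the introductory reduction to the monthly fee, defined by reference to Paragraph 2, so Paragraph 3 cannot stand once Paragraph 2 is removed. Paragraph 4 does nothing except set the default interest on the introductory reduction to the monthly fee by reference to Paragraph 2; with Paragraph 2 gone it has no independent effect and is inoperative. Paragraph 6 declares Paragraph 1, Paragraph 3, and Paragraph 4 mutually dependent; since one of them has fallen, all of them are of no effect. That brings down Paragraph 1 as well. The remainder continues in force under Paragraph 6. Paragraph 5, Paragraph 6, and Paragraph 7 remain in effect. Paragraph 6 is among the surviving provisions, so the answer is yes.

Yes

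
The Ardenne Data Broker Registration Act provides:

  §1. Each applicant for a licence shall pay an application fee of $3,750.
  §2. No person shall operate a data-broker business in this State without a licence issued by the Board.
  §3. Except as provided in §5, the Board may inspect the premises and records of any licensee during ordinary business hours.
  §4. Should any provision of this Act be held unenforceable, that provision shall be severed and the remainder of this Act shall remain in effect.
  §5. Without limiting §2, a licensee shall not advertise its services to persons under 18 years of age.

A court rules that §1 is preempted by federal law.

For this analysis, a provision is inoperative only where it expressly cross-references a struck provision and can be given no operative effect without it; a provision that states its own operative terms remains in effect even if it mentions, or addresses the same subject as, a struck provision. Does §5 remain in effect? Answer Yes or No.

Yes

§1 is struck. No other provision's operative terms depend on §1. Under the severability clause in §4, the remaining provisions continue in force. The provisions still in force are §2, §3, §4, and §5. §5 is among the surviving provisions, so the answer is yes.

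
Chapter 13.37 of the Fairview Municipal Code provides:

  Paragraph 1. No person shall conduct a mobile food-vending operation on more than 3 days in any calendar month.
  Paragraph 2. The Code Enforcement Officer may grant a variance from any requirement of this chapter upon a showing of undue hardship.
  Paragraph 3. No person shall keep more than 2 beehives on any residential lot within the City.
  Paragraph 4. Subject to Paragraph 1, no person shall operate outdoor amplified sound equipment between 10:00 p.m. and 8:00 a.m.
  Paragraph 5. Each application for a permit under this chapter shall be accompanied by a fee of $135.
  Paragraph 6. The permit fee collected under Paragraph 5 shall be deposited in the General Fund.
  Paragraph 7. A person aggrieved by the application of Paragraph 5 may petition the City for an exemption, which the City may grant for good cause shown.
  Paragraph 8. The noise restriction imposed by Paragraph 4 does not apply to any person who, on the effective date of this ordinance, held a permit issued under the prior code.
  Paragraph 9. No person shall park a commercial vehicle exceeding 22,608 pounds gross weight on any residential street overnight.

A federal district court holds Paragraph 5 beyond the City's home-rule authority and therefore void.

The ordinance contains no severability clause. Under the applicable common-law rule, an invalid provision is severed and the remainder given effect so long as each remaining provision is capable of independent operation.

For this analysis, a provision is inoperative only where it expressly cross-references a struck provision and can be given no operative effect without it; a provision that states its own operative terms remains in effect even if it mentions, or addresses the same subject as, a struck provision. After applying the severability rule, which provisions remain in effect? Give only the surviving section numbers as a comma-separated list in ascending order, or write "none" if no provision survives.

Paragraph 5 is struck. The whole of Paragraph 6 is the disposition of the permit fee, defined by reference to Paragraph 5, so Paragraph 6 cannot stand once Paragraph 5 is removed. Paragraph 7 has no operative effect of its own apart from Paragraph 5 and is therefore inoperative. With no severability clause, the stated default rule severs what cannot stand and enforces each remaining provision that can operate on its own. Paragraph 1, Paragraph 2, Paragraph 3, Paragraph 4, Paragraph 8, and Paragraph 9 remain in effect.

1, 2, 3, 4, 8, 9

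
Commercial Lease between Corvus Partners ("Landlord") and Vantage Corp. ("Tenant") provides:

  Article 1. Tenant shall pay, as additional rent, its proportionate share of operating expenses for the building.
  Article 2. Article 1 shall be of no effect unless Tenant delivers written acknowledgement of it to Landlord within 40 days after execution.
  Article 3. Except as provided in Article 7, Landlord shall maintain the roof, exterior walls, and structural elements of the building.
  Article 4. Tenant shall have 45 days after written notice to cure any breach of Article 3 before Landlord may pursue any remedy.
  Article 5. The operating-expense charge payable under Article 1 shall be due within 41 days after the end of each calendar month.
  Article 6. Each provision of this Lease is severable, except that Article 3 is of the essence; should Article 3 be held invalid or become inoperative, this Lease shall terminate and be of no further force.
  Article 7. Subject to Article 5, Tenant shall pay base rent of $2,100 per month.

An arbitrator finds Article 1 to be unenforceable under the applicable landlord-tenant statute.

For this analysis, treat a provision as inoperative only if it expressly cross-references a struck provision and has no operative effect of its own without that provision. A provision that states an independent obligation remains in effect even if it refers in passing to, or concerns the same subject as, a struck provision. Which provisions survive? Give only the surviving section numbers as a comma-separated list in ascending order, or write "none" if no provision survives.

Article 1 is struck. The only function of Article 2 is the acknowledgement condition for Article 1, so it cannot stand once Article 1 is removed. The whole of Article 5 is the payment deadline for the operating-expense charge, defined by reference to Article 1, so Article 5 cannot stand once Article 1 is removed. Although Article 7 refers to Article 5, its operative terms do not depend on Article 5, so it remains in effect. Article 6 makes Article 3 an essential term, but Article 3 is unaffected, so the severability proviso in Article 6 preserves the remaining provisions. Article 3, Article 4, Article 6, and Article 7 remain in effect.

3, 4, 6, 7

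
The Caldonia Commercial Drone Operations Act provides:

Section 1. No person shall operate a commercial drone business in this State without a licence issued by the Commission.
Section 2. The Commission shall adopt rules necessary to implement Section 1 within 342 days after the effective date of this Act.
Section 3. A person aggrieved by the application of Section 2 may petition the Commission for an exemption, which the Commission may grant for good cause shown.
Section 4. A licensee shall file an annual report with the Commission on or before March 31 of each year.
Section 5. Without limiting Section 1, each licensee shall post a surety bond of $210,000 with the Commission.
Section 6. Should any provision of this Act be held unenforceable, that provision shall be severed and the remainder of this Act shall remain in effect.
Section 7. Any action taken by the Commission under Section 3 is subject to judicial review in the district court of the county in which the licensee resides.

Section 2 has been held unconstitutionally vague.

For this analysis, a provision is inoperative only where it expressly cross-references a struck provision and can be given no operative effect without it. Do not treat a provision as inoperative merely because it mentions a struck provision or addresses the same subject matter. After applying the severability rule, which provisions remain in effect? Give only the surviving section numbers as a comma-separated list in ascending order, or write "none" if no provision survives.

1, 4, 5, 6

Section 2 is struck. The only function of Section 3 is the exemption procedure for Section 2, so it cannot stand once Section 2 is removed. Section 7 has no operative effect of its own apart from Section 3 and is therefore inoperative. Section 6 is a severability clause and preserves every provision that can still be given independent effect. Section 1, Section 4, Section 5, and Section 6 remain in effect.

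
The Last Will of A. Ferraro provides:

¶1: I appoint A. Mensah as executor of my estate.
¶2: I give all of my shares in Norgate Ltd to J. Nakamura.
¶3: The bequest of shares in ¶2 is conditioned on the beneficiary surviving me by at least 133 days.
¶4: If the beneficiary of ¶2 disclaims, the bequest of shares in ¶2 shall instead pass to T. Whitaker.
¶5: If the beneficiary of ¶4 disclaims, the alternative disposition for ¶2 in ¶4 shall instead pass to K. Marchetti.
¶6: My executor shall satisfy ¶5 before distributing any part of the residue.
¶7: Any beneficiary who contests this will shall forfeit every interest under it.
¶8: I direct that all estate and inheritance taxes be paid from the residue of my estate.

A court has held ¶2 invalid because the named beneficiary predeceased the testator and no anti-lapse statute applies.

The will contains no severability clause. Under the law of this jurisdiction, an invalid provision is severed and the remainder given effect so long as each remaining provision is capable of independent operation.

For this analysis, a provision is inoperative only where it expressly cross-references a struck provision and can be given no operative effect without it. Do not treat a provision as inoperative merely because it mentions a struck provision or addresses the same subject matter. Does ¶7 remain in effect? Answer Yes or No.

¶2 is struck. ¶3 operates only by reference to ¶2, so it falls with ¶2. ¶4 has no operative effect of its own apart from ¶2 and is therefore inoperative. ¶5 merely fixes the alternative disposition for ¶4; with ¶4 gone it has nothing to operate on and falls away. ¶6 has no operative effect of its own apart from ¶5 and is therefore inoperative. With no severability clause, the stated default rule severs what cannot stand and enforces each remaining provision that can operate on its own. That leaves ¶1, ¶7, and ¶8 in effect. ¶7 is among the surviving provisions, so the answer is yes.

Yes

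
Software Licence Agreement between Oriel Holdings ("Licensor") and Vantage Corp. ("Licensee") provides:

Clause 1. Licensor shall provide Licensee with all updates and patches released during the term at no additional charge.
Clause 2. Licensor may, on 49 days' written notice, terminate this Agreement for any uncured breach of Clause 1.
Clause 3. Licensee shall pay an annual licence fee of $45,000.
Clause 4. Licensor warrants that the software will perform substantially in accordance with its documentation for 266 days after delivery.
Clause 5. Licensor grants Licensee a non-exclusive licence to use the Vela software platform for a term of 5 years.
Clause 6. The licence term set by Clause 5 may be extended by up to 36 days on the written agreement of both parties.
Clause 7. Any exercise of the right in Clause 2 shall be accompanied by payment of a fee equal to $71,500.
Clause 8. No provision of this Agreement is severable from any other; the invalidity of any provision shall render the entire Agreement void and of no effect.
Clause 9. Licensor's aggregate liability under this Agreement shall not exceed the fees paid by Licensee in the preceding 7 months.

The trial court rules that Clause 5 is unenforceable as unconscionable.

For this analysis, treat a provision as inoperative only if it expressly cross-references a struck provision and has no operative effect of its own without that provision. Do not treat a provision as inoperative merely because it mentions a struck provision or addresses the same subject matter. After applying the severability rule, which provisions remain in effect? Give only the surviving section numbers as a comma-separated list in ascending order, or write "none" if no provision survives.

none

Clause 5 is struck. The whole of Clause 6 is the extension of the licence term, defined by reference to Clause 5, so Clause 6 cannot stand once Clause 5 is removed. Clause 8 provides that the Agreement is not severable, so the invalidity of any one provision voids the entire Agreement. No provision of the Agreement survives.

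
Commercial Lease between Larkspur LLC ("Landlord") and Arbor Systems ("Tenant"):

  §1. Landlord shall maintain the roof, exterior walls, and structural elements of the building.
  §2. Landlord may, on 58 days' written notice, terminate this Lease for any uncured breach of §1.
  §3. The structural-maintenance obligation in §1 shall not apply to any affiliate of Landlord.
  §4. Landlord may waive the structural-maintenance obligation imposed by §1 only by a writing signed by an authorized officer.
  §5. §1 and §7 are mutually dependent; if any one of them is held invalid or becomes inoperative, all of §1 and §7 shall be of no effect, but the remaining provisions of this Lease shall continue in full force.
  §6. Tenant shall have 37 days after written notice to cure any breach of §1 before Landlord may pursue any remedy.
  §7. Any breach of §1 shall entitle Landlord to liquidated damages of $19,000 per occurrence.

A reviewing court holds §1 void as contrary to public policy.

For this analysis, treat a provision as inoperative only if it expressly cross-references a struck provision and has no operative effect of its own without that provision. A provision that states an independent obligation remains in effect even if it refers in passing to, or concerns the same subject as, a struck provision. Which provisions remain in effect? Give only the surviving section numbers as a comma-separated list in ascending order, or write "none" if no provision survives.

§1 is struck. §2 operates only by reference to §1, so it falls with §1. §3 has no operative effect of its own apart from §1 and is therefore inoperative. §4 operates only by reference to §1, so it falls with §1. The only function of §6 is the cure period for breach of §1, so it cannot stand once §1 is removed. §7 does nothing except set the liquidated-damages amount by reference to §1; with §1 gone it has no independent effect and is inoperative. §5 declares §1 and §7 mutually dependent; since one of them has fallen, all of them are of no effect. The remainder continues in force under §5. Only §5 remains in effect.

5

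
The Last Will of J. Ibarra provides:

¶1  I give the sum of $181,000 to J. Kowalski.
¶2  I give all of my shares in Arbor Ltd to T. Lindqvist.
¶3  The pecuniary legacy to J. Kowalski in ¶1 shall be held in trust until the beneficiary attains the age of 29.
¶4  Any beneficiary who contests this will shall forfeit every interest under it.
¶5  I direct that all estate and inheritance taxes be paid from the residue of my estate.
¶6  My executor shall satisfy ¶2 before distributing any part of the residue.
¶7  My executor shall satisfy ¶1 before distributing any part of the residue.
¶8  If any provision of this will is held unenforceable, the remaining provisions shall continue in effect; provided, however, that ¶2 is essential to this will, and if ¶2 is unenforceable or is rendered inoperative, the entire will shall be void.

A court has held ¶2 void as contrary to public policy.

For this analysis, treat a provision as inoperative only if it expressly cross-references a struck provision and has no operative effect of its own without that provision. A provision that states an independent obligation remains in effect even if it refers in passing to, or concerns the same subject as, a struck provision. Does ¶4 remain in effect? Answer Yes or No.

¶2 is struck. ¶6 operates only by reference to ¶2, so it falls with ¶2. ¶8 makes ¶2 an essential term, and ¶2 is the provision held invalid; under ¶8, the entire will is therefore void. No provision of the will survives. ¶4 is among the inoperative provisions, so the answer is no.

No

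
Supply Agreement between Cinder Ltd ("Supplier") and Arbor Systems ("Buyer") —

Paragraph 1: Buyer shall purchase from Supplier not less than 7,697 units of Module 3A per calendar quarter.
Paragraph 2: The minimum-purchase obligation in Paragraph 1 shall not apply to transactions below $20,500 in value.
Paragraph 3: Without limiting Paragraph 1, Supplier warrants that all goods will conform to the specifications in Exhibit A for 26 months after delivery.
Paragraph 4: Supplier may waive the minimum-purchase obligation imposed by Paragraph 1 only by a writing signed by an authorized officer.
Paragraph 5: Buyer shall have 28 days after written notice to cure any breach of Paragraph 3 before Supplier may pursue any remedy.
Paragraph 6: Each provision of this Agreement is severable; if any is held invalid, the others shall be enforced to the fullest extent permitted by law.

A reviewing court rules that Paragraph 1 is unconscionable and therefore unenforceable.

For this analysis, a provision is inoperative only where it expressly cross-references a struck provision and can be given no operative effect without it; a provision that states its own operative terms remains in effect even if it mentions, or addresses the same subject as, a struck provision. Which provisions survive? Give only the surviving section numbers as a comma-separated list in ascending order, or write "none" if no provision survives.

Paragraph 1 is struck. Paragraph 2 does nothing except set the carve-out from the minimum-purchase obligation by reference to Paragraph 1; with Paragraph 1 gone it has no independent effect and is inoperative. Paragraph 4 merely fixes the waiver condition for Paragraph 1; with Paragraph 1 gone it has nothing to operate on and falls away. Although Paragraph 3 refers to Paragraph 1, its operative terms do not depend on Paragraph 1, so it remains in effect. Paragraph 6 is a severability clause and preserves every provision that can still be given independent effect. Paragraph 3, Paragraph 5, and Paragraph 6 remain in effect.

3, 5, 6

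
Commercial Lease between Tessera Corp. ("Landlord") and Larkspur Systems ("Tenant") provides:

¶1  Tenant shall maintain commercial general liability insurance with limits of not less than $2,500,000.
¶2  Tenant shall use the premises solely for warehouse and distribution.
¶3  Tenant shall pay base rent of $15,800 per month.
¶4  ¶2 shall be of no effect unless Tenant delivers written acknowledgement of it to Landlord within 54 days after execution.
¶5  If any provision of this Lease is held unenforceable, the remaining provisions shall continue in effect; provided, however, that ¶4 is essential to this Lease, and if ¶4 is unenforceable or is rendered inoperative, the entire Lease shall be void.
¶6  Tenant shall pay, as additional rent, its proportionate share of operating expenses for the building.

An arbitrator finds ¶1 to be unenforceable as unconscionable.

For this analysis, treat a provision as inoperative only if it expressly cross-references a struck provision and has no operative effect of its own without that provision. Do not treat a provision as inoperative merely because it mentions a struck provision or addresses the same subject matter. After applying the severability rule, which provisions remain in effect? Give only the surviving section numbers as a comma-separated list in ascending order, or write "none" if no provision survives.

¶1 is struck. No other provision's operative terms depend on ¶1. ¶5 makes ¶4 an essential term, but ¶4 is unaffected, so the severability proviso in ¶5 preserves the remaining provisions. ¶2, ¶3, ¶4, ¶5, and ¶6 remain in effect.

2, 3, 4, 5, 6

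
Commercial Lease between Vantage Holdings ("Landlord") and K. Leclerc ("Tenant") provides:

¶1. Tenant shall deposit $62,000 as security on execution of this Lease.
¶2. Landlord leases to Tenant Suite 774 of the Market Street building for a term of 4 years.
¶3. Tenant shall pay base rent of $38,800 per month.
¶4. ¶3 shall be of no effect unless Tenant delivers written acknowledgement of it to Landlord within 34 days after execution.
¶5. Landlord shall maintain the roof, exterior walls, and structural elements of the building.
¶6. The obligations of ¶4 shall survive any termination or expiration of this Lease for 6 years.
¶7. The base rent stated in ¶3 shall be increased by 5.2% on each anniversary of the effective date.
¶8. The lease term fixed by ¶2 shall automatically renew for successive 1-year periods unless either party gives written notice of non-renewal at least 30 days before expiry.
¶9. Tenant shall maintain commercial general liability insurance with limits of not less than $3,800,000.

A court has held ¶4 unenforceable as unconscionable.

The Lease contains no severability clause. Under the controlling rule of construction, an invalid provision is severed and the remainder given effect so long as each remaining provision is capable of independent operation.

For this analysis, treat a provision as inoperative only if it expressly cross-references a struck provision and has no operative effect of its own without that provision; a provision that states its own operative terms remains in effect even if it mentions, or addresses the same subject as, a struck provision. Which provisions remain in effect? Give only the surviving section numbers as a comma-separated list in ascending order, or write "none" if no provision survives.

1, 2, 3, 5, 7, 8, 9

¶4 is struck. ¶6 has no operative effect of its own apart from ¶4 and is therefore inoperative. With no severability clause, the stated default rule severs what cannot stand and enforces each remaining provision that can operate on its own. ¶1, ¶2, ¶3, ¶5, ¶7, ¶8, and ¶9 remain in effect.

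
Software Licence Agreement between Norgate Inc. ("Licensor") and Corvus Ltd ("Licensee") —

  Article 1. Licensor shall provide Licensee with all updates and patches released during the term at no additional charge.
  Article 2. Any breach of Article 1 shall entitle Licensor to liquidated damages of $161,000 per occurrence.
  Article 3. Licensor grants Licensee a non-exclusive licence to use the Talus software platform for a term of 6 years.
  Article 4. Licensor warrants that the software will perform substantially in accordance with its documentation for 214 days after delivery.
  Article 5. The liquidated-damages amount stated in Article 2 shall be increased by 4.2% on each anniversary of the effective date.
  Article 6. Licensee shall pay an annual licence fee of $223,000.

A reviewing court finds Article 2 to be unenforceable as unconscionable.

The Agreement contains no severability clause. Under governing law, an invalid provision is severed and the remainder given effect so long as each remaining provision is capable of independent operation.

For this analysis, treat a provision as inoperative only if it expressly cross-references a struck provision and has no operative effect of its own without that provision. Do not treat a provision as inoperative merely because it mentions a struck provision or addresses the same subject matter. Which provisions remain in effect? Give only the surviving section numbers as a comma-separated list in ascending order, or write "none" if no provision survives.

Article 2 is struck. Article 5 has no operative effect of its own apart from Article 2 and is therefore inoperative. Under the stated default rule, only provisions that cannot operate independently fall away; the rest are enforced. That leaves Article 1, Article 3, Article 4, and Article 6 in effect.

1, 3, 4, 6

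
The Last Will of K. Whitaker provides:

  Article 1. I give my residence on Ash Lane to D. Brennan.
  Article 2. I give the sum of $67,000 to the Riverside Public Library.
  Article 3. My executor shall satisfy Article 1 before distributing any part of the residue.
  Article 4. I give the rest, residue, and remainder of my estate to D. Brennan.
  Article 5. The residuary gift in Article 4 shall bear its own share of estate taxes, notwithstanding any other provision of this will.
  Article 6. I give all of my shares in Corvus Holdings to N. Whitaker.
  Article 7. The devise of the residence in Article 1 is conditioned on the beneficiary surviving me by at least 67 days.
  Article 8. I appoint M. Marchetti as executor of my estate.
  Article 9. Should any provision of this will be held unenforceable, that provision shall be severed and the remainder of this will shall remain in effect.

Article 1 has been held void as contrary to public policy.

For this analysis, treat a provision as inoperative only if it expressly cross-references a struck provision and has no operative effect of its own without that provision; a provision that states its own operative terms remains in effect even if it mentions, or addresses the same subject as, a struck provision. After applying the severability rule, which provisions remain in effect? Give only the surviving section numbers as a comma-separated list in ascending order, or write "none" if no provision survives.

2, 4, 5, 6, 8, 9

Article 1 is struck. The only function of Article 3 is the priority direction for Article 1, so it cannot stand once Article 1 is removed. Article 7 merely fixes the survivorship condition on Article 1; with Article 1 gone it has nothing to operate on and falls away. Article 9 is a severability clause and preserves every provision that can still be given independent effect. Article 2, Article 4, Article 5, Article 6, Article 8, and Article 9 remain in effect.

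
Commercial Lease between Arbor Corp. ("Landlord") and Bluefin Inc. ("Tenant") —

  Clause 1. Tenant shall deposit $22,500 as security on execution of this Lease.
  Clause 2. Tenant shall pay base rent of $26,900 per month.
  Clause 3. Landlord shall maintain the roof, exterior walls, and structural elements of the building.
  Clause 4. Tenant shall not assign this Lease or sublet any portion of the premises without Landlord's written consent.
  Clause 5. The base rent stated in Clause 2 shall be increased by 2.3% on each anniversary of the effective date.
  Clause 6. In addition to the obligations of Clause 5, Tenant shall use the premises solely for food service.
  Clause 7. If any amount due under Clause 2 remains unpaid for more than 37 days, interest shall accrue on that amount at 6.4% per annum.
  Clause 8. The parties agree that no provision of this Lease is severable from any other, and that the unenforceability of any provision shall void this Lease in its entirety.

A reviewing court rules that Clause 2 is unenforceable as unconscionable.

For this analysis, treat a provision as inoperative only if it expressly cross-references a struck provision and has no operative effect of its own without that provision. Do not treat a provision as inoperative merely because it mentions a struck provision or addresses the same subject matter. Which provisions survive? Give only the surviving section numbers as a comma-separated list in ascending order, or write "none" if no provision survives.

Clause 2 is struck. The whole of Clause 5 is the escalation of the base rent, defined by reference to Clause 2, so Clause 5 cannot stand once Clause 2 is removed. The whole of Clause 7 is the default interest on the base rent, defined by reference to Clause 2, so Clause 7 cannot stand once Clause 2 is removed. Clause 8 provides that the Lease is not severable, so the invalidity of any one provision voids the entire Lease. No provision of the Lease survives.

none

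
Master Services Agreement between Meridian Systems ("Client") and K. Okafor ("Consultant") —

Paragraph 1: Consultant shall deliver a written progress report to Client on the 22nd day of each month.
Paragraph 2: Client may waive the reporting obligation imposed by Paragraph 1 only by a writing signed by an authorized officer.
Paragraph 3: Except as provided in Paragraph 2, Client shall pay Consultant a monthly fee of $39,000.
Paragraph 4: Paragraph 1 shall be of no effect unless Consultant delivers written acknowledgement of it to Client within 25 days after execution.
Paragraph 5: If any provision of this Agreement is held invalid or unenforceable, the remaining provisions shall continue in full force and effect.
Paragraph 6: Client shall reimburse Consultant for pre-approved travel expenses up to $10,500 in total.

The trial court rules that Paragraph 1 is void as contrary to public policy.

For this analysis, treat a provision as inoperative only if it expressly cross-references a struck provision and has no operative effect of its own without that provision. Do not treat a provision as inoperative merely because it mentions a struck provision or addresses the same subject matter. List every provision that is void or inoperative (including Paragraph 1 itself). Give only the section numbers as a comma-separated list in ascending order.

Paragraph 1 is struck. Paragraph 2 has no operative effect of its own apart from Paragraph 1 and is therefore inoperative. Paragraph 4 merely fixes the acknowledgement condition for Paragraph 1; with Paragraph 1 gone it has nothing to operate on and falls away. Paragraph 3 mentions Paragraph 2 but its own obligation stands independently of Paragraph 2, so Paragraph 3 is not affected. Under the severability clause in Paragraph 5, the remaining provisions continue in force. The provisions still in force are Paragraph 3, Paragraph 5, and Paragraph 6.

1, 2, 4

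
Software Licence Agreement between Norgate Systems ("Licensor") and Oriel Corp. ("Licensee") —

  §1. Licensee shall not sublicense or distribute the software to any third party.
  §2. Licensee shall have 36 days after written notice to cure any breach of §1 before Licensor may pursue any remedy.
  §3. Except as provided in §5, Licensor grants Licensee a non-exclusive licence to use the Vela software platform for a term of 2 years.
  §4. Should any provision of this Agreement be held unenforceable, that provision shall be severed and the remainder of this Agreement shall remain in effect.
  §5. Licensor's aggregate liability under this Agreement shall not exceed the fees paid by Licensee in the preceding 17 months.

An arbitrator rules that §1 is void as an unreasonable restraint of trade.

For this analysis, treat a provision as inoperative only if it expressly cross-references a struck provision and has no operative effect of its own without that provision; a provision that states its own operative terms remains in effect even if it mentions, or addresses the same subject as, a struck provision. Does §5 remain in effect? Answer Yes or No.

§1 is struck. The only function of §2 is the cure period for breach of §1, so it cannot stand once §1 is removed. §4 is a severability clause and preserves every provision that can still be given independent effect. That leaves §3, §4, and §5 in effect. §5 is among the surviving provisions, so the answer is yes.

Yes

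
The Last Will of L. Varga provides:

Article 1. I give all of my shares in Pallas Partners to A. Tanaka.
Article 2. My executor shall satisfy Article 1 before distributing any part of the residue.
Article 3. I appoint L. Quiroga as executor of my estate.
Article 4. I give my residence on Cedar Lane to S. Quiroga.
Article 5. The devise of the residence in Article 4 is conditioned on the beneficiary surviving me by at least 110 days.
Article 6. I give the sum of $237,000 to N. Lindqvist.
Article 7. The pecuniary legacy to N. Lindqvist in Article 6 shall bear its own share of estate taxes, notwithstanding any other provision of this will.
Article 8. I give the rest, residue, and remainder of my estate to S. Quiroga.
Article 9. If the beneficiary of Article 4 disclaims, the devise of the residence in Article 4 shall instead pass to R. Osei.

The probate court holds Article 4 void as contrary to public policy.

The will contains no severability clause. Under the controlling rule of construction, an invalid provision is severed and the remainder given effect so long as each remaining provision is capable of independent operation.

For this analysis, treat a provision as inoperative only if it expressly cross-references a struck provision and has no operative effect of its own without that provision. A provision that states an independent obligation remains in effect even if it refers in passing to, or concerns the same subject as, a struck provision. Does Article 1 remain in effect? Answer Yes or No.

Yes

Article 4 is struck. Article 5 has no operative effect of its own apart from Article 4 and is therefore inoperative. Article 9 has no operative effect of its own apart from Article 4 and is therefore inoperative. With no severability clause, the stated default rule severs what cannot stand and enforces each remaining provision that can operate on its own. That leaves Article 1, Article 2, Article 3, Article 6, Article 7, and Article 8 in effect. Article 1 is among the surviving provisions, so the answer is yes.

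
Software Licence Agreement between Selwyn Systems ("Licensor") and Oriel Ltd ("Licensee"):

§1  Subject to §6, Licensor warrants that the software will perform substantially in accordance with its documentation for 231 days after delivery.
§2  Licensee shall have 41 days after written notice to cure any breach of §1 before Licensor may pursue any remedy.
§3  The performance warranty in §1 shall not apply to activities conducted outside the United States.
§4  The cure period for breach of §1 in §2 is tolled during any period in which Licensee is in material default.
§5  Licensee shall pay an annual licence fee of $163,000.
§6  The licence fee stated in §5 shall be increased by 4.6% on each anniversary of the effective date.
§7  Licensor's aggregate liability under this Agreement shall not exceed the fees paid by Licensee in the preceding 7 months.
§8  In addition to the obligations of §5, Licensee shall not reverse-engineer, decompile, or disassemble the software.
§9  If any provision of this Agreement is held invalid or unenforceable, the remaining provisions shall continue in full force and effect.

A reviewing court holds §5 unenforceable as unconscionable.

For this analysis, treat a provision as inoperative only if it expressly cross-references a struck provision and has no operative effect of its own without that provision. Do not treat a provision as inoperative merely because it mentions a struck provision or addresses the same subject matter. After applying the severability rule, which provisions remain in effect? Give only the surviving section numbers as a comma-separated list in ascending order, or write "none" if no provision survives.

1, 2, 3, 4, 7, 8, 9

§5 is struck. §6 operates only by reference to §5, so it falls with §5. §8 mentions §5 but its own obligation stands independently of §5, so §8 is not affected. Although §1 refers to §6, its operative terms do not depend on §6, so it remains in effect. §9 is a severability clause and preserves every provision that can still be given independent effect. §1, §2, §3, §4, §7, §8, and §9 remain in effect.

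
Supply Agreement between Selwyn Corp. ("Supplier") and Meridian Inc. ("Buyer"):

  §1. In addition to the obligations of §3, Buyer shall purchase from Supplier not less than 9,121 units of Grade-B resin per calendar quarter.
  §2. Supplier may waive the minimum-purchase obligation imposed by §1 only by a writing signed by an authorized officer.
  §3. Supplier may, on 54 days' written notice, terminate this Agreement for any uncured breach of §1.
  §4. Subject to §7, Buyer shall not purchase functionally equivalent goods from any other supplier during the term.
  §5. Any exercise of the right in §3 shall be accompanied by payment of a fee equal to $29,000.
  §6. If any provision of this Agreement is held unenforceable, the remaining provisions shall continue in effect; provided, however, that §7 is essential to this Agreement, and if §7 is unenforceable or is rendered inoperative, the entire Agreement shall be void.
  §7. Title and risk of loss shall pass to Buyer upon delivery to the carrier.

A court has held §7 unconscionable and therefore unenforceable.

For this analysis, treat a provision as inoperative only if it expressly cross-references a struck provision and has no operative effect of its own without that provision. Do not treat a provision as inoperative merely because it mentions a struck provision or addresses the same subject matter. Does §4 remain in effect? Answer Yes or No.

§7 is struck. No other provision's operative terms depend on §7. §6 makes §7 an essential term, and §7 is the provision held invalid; under §6, the entire Agreement is therefore void. No provision of the Agreement survives. §4 is among the inoperative provisions, so the answer is no.

No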